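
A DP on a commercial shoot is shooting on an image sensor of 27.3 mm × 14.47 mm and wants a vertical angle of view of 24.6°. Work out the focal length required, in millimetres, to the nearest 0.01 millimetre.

From α = 2·arctan(h/2f) we get f = h / (2·tan(α/2)).
With h = 14.47 mm and α/2 = 12.3°, tan(α/2) ≈ 0.21804, so f ≈ 14.47 / 0.43607 ≈ 33.1827 mm.

33.18 mm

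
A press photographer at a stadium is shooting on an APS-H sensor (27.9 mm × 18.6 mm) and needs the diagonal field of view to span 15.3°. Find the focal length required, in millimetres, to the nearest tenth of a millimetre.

124.8 mm

Sensor diagonal = √(27.9² + 18.6²) = √1124.3700 ≈ 33.5316 mm.
From α = 2·arctan(d/2f) we get f = d / (2·tan(α/2)).
With d = 33.5316 mm and α/2 = 7.65°, tan(α/2) ≈ 0.13432, so f ≈ 33.5316 / 0.26863 ≈ 124.8229 mm.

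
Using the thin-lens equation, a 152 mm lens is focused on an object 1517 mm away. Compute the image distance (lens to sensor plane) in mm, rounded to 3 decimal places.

1/dᵢ = 1/f − 1/dₒ = 1/152 − 1/1517 = 0.0059198 mm⁻¹.
dᵢ = 1/0.0059198 ≈ 168.9260 mm.

168.926 mm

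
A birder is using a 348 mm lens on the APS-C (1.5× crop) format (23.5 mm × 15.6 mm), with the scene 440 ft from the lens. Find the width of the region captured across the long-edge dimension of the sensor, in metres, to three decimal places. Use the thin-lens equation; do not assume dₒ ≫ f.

dₒ: 440 ft × 304.8 mm/ft = 134112.00 mm.
Similar triangles through the lens centre give W/dₒ = w/dᵢ; with 1/f = 1/dₒ + 1/dᵢ this gives W = w·(dₒ − f)/f.
W = 23.5 mm × (134112 − 348) / 348 = 23.5 × 384.3793 ≈ 9032.914 mm = 9.03291 m.

9.033 m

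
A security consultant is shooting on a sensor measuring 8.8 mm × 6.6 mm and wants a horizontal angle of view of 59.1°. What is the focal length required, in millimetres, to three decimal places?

7.761 mm

From α = 2·arctan(w/2f) we get f = w / (2·tan(α/2)).
With w = 8.8 mm and α/2 = 29.55°, tan(α/2) ≈ 0.56693, so f ≈ 8.8 / 1.13385 ≈ 7.7612 mm.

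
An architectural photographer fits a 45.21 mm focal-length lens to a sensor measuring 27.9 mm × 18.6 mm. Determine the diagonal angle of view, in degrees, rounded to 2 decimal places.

Sensor diagonal = √(27.9² + 18.6²) = √1124.3700 ≈ 33.5316 mm.
Angle of view α = 2·arctan(d/2f) with d = 33.5316 mm and f = 45.21 mm.
d/2f = 0.37084; arctan(0.37084) ≈ 20.3469°, so α ≈ 40.6939°.

40.69°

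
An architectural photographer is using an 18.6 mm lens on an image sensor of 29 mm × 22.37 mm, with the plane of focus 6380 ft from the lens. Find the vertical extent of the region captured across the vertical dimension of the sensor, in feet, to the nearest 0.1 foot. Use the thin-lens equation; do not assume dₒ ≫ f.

dₒ: 6380 ft × 304.8 mm/ft = 1944623.94 mm.
Similar triangles through the lens centre give W/dₒ = h/dᵢ; with 1/f = 1/dₒ + 1/dᵢ this gives W = h·(dₒ − f)/f.
W = 22.37 mm × (1.94462e+06 − 18.6) / 18.6 = 22.37 × 104548.6741 ≈ 2338753.839 mm = 2338753.839/304.8 ft = 7673.08 ft.

7673.1 ft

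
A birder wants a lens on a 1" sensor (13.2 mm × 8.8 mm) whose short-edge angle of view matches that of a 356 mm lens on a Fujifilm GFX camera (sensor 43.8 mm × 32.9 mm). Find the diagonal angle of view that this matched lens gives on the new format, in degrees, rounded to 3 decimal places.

Equal short-edge AOV ⇒ f₂ = f₁ · 8.8/32.9 = 356 × 0.26748 ≈ 95.2219 mm.
Sensor diagonal = √(13.2² + 8.8²) = √251.6800 ≈ 15.8644 mm.
Diagonal AOV on the new format = 2·arctan(15.8644 / (2 × 95.2219)) = 2·arctan(0.08330) ≈ 9.5238°.

9.524°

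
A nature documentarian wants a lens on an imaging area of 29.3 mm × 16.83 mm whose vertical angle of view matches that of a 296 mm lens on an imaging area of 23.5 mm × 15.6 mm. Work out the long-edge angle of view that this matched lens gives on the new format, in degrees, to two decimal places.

Equal vertical AOV ⇒ f₂ = f₁ · 16.83/15.6 = 296 × 1.07885 ≈ 319.3385 mm.
Long-edge AOV on the new format = 2·arctan(29.3 / (2 × 319.3385)) = 2·arctan(0.04588) ≈ 5.2533°.

5.25°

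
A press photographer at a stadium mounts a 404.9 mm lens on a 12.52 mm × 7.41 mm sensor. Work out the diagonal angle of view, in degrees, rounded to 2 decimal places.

2.06°

Sensor diagonal = √(12.52² + 7.41²) = √211.6585 ≈ 14.5485 mm.
Angle of view α = 2·arctan(d/2f) with d = 14.5485 mm and f = 404.9 mm.
d/2f = 0.01797; arctan(0.01797) ≈ 1.0292°, so α ≈ 2.0585°.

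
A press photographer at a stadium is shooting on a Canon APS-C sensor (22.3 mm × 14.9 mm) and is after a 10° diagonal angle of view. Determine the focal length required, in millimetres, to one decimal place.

Sensor diagonal = √(22.3² + 14.9²) = √719.3000 ≈ 26.8198 mm.
From α = 2·arctan(d/2f) we get f = d / (2·tan(α/2)).
With d = 26.8198 mm and α/2 = 5°, tan(α/2) ≈ 0.08749, so f ≈ 26.8198 / 0.17498 ≈ 153.2757 mm.

153.3 mm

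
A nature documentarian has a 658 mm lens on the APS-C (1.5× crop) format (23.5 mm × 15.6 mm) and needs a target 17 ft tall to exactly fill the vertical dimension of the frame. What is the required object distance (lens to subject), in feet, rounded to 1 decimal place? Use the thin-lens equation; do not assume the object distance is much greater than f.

719.2 ft

W: 17 ft × 304.8 mm/ft = 5181.60 mm.
Magnification m = h/W = dᵢ/dₒ; combined with 1/f = 1/dₒ + 1/dᵢ this gives dₒ = f·(1 + W/h).
dₒ = 658 mm × (1 + 5181.6/15.6) = 658 × 333.1538 ≈ 219215.224 mm = 219215.224/304.8 ft = 719.21 ft.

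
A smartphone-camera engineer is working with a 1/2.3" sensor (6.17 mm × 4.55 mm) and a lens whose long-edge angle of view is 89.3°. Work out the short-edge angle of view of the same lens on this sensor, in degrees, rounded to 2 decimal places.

From the long-edge AOV: f = 6.17 / (2·tan(44.65°)) = 6.17 / 1.97571 ≈ 3.1229 mm.
Short-edge AOV = 2·arctan(4.55 / (2 × 3.1229)) = 2·arctan(0.72848) ≈ 72.1455°.

72.15°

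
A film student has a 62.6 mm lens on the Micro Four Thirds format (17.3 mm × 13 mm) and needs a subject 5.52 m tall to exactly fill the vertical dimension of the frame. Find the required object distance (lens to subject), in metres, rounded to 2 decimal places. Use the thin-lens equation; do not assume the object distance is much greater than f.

W: 5.52 m = 5520 mm.
Magnification m = h/W = dᵢ/dₒ; combined with 1/f = 1/dₒ + 1/dᵢ this gives dₒ = f·(1 + W/h).
dₒ = 62.6 mm × (1 + 5520/13) = 62.6 × 425.6154 ≈ 26643.523 mm = 26.6435 m.

26.64 m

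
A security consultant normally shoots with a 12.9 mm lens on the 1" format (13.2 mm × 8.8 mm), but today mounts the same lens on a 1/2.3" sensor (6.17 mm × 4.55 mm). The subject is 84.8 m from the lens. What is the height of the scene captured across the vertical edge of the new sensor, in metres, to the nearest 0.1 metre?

The focal length stays 12.9 mm; the relevant sensor dimension is now h = 4.55 mm. Object distance dₒ = 84.8 m = 84800 mm.
Thin-lens field height W = h·(dₒ − f)/f = 4.55 × (84800 − 12.9)/12.9 ≈ 29905.528 mm = 29.9055 m.

29.9 m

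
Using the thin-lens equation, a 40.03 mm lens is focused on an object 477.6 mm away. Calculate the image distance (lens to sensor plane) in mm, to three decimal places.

1/dᵢ = 1/f − 1/dₒ = 1/40.03 − 1/477.6 = 0.0228875 mm⁻¹.
dᵢ = 1/0.0228875 ≈ 43.6920 mm.

43.692 mm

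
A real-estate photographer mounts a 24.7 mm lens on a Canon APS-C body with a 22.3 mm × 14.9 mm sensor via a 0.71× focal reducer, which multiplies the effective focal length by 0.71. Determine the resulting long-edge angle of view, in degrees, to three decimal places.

Effective focal length f = 24.7 × 0.71 = 17.537 mm.
α = 2·arctan(22.3 / (2 × 17.537)) = 2·arctan(0.63580) ≈ 64.8963°.

64.896°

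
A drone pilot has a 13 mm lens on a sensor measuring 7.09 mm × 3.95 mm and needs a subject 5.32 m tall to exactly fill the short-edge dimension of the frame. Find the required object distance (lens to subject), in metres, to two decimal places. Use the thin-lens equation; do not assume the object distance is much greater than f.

W: 5.32 m = 5320 mm.
Magnification m = h/W = dᵢ/dₒ; combined with 1/f = 1/dₒ + 1/dᵢ this gives dₒ = f·(1 + W/h).
dₒ = 13 mm × (1 + 5320/3.95) = 13 × 1347.8354 ≈ 17521.861 mm = 17.5219 m.

17.52 m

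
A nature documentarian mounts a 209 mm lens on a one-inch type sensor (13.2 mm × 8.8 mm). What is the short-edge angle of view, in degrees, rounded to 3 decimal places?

2.412°

Angle of view α = 2·arctan(h/2f) with h = 8.8 mm and f = 209 mm.
h/2f = 0.02105; arctan(0.02105) ≈ 1.2060°, so α ≈ 2.4121°.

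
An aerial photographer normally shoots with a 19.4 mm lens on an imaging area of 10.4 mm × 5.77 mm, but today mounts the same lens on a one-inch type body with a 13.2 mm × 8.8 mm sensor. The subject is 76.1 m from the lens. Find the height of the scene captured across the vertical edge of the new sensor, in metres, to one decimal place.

34.5 m

The focal length stays 19.4 mm; the relevant sensor dimension is now h = 8.8 mm. Object distance dₒ = 76.1 m = 76100 mm.
Thin-lens field height W = h·(dₒ − f)/f = 8.8 × (76100 − 19.4)/19.4 ≈ 34510.788 mm = 34.5108 m.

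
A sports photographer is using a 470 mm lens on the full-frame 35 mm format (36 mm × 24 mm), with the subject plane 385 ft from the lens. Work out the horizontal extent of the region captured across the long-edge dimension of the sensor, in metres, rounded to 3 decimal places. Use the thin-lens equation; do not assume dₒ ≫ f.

8.952 m

dₒ: 385 ft × 304.8 mm/ft = 117348.00 mm.
Similar triangles through the lens centre give W/dₒ = w/dᵢ; with 1/f = 1/dₒ + 1/dᵢ this gives W = w·(dₒ − f)/f.
W = 36 mm × (117348 − 470) / 470 = 36 × 248.6766 ≈ 8952.357 mm = 8.95236 m.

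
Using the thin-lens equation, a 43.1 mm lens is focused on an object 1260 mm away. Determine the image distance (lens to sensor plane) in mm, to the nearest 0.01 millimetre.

1/dᵢ = 1/f − 1/dₒ = 1/43.1 − 1/1260 = 0.0224082 mm⁻¹.
dᵢ = 1/0.0224082 ≈ 44.6265 mm.

44.63 mm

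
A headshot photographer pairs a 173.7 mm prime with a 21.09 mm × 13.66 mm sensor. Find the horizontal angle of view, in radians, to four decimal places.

Angle of view α = 2·arctan(w/2f) with w = 21.09 mm and f = 173.7 mm.
w/2f = 0.06071; arctan(0.06071) ≈ 0.0606 rad, so α ≈ 0.1213 rad.

0.1213 rad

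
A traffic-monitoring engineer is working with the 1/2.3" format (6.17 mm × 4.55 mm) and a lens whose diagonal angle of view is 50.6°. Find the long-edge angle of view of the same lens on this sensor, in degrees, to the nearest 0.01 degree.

Sensor diagonal = √(6.17² + 4.55²) = √58.7714 ≈ 7.6663 mm.
From the diagonal AOV: f = 7.6663 / (2·tan(25.3°)) = 7.6663 / 0.94540 ≈ 8.1090 mm.
Long-edge AOV = 2·arctan(6.17 / (2 × 8.1090)) = 2·arctan(0.38044) ≈ 41.6576°.

41.66°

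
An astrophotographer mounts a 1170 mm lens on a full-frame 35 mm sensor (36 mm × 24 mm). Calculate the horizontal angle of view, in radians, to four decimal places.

Angle of view α = 2·arctan(w/2f) with w = 36 mm and f = 1170 mm.
w/2f = 0.01538; arctan(0.01538) ≈ 0.0154 rad, so α ≈ 0.0308 rad.

0.0308 rad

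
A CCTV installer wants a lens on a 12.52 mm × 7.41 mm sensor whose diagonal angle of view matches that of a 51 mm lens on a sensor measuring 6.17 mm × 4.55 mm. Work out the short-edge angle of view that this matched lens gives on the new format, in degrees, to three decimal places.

Sensor diagonal = √(6.17² + 4.55²) = √58.7714 ≈ 7.6663 mm.
Sensor diagonal = √(12.52² + 7.41²) = √211.6585 ≈ 14.5485 mm.
Equal diagonal AOV ⇒ f₂ = f₁ · 14.5485/7.6663 = 51 × 1.89773 ≈ 96.7843 mm.
Short-edge AOV on the new format = 2·arctan(7.41 / (2 × 96.7843)) = 2·arctan(0.03828) ≈ 4.3845°.

4.385°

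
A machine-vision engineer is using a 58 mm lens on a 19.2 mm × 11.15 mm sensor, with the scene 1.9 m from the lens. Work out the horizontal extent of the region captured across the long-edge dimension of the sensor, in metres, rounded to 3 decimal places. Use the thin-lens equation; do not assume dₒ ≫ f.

0.610 m

dₒ: 1.9 m = 1900 mm.
Similar triangles through the lens centre give W/dₒ = w/dᵢ; with 1/f = 1/dₒ + 1/dᵢ this gives W = w·(dₒ − f)/f.
W = 19.2 mm × (1900 − 58) / 58 = 19.2 × 31.7586 ≈ 609.766 mm = 0.609766 m.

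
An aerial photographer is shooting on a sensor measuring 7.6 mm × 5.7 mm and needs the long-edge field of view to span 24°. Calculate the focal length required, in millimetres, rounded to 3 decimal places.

From α = 2·arctan(w/2f) we get f = w / (2·tan(α/2)).
With w = 7.6 mm and α/2 = 12°, tan(α/2) ≈ 0.21256, so f ≈ 7.6 / 0.42511 ≈ 17.8776 mm.

17.878 mm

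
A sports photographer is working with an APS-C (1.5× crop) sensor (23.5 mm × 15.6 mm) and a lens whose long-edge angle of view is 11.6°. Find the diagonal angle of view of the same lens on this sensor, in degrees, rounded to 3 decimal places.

From the long-edge AOV: f = 23.5 / (2·tan(5.8°)) = 23.5 / 0.20315 ≈ 115.6766 mm.
Sensor diagonal = √(23.5² + 15.6²) = √795.6100 ≈ 28.2066 mm.
Diagonal AOV = 2·arctan(28.2066 / (2 × 115.6766)) = 2·arctan(0.12192) ≈ 13.9024°.

13.902°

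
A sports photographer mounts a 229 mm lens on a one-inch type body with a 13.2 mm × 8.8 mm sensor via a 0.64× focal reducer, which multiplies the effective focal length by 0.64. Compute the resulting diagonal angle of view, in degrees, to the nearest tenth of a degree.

6.2°

Effective focal length f = 229 × 0.64 = 146.56 mm.
Sensor diagonal = √(13.2² + 8.8²) = √251.6800 ≈ 15.8644 mm.
α = 2·arctan(15.864 / (2 × 146.56)) = 2·arctan(0.05412) ≈ 6.1960°.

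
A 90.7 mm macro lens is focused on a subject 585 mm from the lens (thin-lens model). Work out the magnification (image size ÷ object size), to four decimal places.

0.1835×

Thin lens: 1/f = 1/dₒ + 1/dᵢ → 1/dᵢ = 1/90.7 − 1/585 = 0.0093160 mm⁻¹, so dᵢ ≈ 107.3427 mm.
Magnification m = dᵢ/dₒ = 107.3427/585 ≈ 0.18349.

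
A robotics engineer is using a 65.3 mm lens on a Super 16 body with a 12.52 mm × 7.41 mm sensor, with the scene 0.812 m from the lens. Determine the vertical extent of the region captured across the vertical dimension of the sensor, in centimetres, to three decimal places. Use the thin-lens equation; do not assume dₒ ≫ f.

8.473 cm

dₒ: 0.812 m = 812 mm.
Similar triangles through the lens centre give W/dₒ = h/dᵢ; with 1/f = 1/dₒ + 1/dᵢ this gives W = h·(dₒ − f)/f.
W = 7.41 mm × (812 − 65.3) / 65.3 = 7.41 × 11.4349 ≈ 84.733 mm = 8.47327 cm.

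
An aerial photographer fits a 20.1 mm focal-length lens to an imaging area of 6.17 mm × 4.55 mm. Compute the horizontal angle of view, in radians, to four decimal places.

0.3046 rad

Angle of view α = 2·arctan(w/2f) with w = 6.17 mm and f = 20.1 mm.
w/2f = 0.15348; arctan(0.15348) ≈ 0.1523 rad, so α ≈ 0.3046 rad.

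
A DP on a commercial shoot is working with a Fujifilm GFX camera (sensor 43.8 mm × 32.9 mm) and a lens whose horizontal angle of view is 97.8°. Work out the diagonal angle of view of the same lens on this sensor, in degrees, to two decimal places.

From the horizontal AOV: f = 43.8 / (2·tan(48.9°)) = 43.8 / 2.29264 ≈ 19.1046 mm.
Sensor diagonal = √(43.8² + 32.9²) = √3000.8500 ≈ 54.7800 mm.
Diagonal AOV = 2·arctan(54.7800 / (2 × 19.1046)) = 2·arctan(1.43369) ≈ 110.2083°.

110.21°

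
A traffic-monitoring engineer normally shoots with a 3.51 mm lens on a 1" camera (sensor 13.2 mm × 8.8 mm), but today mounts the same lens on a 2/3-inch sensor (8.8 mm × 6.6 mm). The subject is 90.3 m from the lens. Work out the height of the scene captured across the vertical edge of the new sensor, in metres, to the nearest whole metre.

The focal length stays 3.51 mm; the relevant sensor dimension is now h = 6.6 mm. Object distance dₒ = 90.3 m = 90300 mm.
Thin-lens field height W = h·(dₒ − f)/f = 6.6 × (90300 − 3.51)/3.51 ≈ 169788.272 mm = 169.788 m.

170 m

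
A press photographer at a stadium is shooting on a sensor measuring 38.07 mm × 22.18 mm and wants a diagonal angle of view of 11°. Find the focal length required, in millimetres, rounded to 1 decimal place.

Sensor diagonal = √(38.07² + 22.18²) = √1941.2773 ≈ 44.0599 mm.
From α = 2·arctan(d/2f) we get f = d / (2·tan(α/2)).
With d = 44.0599 mm and α/2 = 5.5°, tan(α/2) ≈ 0.09629, so f ≈ 44.0599 / 0.19258 ≈ 228.7899 mm.

228.8 mm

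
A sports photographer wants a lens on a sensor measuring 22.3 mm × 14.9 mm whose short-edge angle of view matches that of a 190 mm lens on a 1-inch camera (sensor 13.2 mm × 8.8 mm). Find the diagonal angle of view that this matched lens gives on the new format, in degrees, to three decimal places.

4.774°

Equal short-edge AOV ⇒ f₂ = f₁ · 14.9/8.8 = 190 × 1.69318 ≈ 321.7045 mm.
Sensor diagonal = √(22.3² + 14.9²) = √719.3000 ≈ 26.8198 mm.
Diagonal AOV on the new format = 2·arctan(26.8198 / (2 × 321.7045)) = 2·arctan(0.04168) ≈ 4.7739°.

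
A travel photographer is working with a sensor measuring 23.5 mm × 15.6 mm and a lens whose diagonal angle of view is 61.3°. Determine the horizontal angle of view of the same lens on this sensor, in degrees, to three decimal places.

52.551°

Sensor diagonal = √(23.5² + 15.6²) = √795.6100 ≈ 28.2066 mm.
From the diagonal AOV: f = 28.2066 / (2·tan(30.65°)) = 28.2066 / 1.18515 ≈ 23.7999 mm.
Horizontal AOV = 2·arctan(23.5 / (2 × 23.7999)) = 2·arctan(0.49370) ≈ 52.5510°.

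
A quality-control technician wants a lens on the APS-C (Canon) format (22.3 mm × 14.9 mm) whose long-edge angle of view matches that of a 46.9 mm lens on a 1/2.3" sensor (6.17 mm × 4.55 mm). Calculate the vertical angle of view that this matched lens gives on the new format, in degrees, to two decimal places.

Equal long-edge AOV ⇒ f₂ = f₁ · 22.3/6.17 = 46.9 × 3.61426 ≈ 169.5089 mm.
Vertical AOV on the new format = 2·arctan(14.9 / (2 × 169.5089)) = 2·arctan(0.04395) ≈ 5.0331°.

5.03°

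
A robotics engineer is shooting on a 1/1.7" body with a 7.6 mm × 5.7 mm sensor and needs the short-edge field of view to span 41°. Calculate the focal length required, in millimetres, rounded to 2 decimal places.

From α = 2·arctan(h/2f) we get f = h / (2·tan(α/2)).
With h = 5.7 mm and α/2 = 20.5°, tan(α/2) ≈ 0.37388, so f ≈ 5.7 / 0.74777 ≈ 7.6227 mm.

7.62 mm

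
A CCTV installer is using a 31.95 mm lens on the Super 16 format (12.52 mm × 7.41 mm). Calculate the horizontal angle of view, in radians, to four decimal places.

Angle of view α = 2·arctan(w/2f) with w = 12.52 mm and f = 31.95 mm.
w/2f = 0.19593; arctan(0.19593) ≈ 0.1935 rad, so α ≈ 0.3870 rad.

0.3870 rad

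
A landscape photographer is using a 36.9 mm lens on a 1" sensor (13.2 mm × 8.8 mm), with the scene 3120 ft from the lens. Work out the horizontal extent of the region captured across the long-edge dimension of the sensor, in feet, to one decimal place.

dₒ: 3120 ft × 304.8 mm/ft = 950975.97 mm.
Similar triangles through the lens centre give W/dₒ = w/dᵢ; with 1/f = 1/dₒ + 1/dᵢ this gives W = w·(dₒ − f)/f.
W = 13.2 mm × (950976 − 36.9) / 36.9 = 13.2 × 25770.7065 ≈ 340173.326 mm = 340173.326/304.8 ft = 1116.05 ft.

1116.1 ft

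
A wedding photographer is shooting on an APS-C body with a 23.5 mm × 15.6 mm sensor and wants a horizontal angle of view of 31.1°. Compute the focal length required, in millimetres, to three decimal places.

From α = 2·arctan(w/2f) we get f = w / (2·tan(α/2)).
With w = 23.5 mm and α/2 = 15.55°, tan(α/2) ≈ 0.27826, so f ≈ 23.5 / 0.55653 ≈ 42.2260 mm.

42.226 mm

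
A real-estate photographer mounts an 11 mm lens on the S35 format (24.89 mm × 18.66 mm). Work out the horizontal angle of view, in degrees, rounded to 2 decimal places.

Angle of view α = 2·arctan(w/2f) with w = 24.89 mm and f = 11 mm.
w/2f = 1.13136; arctan(1.13136) ≈ 48.5269°, so α ≈ 97.0538°.

97.05°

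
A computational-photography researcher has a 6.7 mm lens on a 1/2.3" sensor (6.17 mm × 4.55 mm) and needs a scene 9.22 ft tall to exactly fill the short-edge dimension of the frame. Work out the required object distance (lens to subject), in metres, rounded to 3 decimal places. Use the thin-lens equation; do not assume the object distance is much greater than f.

W: 9.22 ft × 304.8 mm/ft = 2810.26 mm.
Magnification m = h/W = dᵢ/dₒ; combined with 1/f = 1/dₒ + 1/dᵢ this gives dₒ = f·(1 + W/h).
dₒ = 6.7 mm × (1 + 2810.26/4.55) = 6.7 × 618.6387 ≈ 4144.879 mm = 4.14488 m.

4.145 m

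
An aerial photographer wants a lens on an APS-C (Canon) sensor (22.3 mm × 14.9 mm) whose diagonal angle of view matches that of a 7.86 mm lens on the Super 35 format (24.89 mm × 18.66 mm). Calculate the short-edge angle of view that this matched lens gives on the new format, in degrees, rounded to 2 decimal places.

95.42°

Sensor diagonal = √(24.89² + 18.66²) = √967.7077 ≈ 31.1080 mm.
Sensor diagonal = √(22.3² + 14.9²) = √719.3000 ≈ 26.8198 mm.
Equal diagonal AOV ⇒ f₂ = f₁ · 26.8198/31.1080 = 7.86 × 0.86215 ≈ 6.7765 mm.
Short-edge AOV on the new format = 2·arctan(14.9 / (2 × 6.7765)) = 2·arctan(1.09939) ≈ 95.4209°.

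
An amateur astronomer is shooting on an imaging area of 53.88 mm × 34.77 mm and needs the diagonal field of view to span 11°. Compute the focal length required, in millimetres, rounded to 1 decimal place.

333.0 mm

Sensor diagonal = √(53.88² + 34.77²) = √4112.0073 ≈ 64.1249 mm.
From α = 2·arctan(d/2f) we get f = d / (2·tan(α/2)).
With d = 64.1249 mm and α/2 = 5.5°, tan(α/2) ≈ 0.09629, so f ≈ 64.1249 / 0.19258 ≈ 332.9815 mm.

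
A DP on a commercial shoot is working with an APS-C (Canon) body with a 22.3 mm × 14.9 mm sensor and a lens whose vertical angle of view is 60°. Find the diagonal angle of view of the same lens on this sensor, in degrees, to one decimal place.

92.2°

From the vertical AOV: f = 14.9 / (2·tan(30°)) = 14.9 / 1.15470 ≈ 12.9038 mm.
Sensor diagonal = √(22.3² + 14.9²) = √719.3000 ≈ 26.8198 mm.
Diagonal AOV = 2·arctan(26.8198 / (2 × 12.9038)) = 2·arctan(1.03922) ≈ 92.2037°.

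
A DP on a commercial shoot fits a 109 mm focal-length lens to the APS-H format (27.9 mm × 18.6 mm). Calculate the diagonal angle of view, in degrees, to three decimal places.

17.489°

Sensor diagonal = √(27.9² + 18.6²) = √1124.3700 ≈ 33.5316 mm.
Angle of view α = 2·arctan(d/2f) with d = 33.5316 mm and f = 109 mm.
d/2f = 0.15381; arctan(0.15381) ≈ 8.7444°, so α ≈ 17.4888°.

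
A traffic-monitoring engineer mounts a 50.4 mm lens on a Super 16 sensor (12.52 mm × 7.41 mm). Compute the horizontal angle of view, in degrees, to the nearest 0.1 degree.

14.2°

Angle of view α = 2·arctan(w/2f) with w = 12.52 mm and f = 50.4 mm.
w/2f = 0.12421; arctan(0.12421) ≈ 7.0802°, so α ≈ 14.1605°.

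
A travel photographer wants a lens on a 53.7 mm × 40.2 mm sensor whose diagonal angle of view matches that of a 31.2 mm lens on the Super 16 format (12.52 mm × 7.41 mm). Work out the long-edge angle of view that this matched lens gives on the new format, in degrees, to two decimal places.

Sensor diagonal = √(12.52² + 7.41²) = √211.6585 ≈ 14.5485 mm.
Sensor diagonal = √(53.7² + 40.2²) = √4499.7300 ≈ 67.0800 mm.
Equal diagonal AOV ⇒ f₂ = f₁ · 67.0800/14.5485 = 31.2 × 4.61079 ≈ 143.8567 mm.
Long-edge AOV on the new format = 2·arctan(53.7 / (2 × 143.8567)) = 2·arctan(0.18664) ≈ 21.1446°.

21.14°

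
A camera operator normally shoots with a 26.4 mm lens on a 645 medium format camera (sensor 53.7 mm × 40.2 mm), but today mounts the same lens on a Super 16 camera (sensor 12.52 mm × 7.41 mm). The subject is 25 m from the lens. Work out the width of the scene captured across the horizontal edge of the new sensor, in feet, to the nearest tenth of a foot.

38.9 ft

The focal length stays 26.4 mm; the relevant sensor dimension is now w = 12.52 mm. Object distance dₒ = 25 m = 25000 mm.
Thin-lens field width W = w·(dₒ − f)/f = 12.52 × (25000 − 26.4)/26.4 ≈ 11843.541 mm = 11843.541/304.8 ft = 38.8568 ft.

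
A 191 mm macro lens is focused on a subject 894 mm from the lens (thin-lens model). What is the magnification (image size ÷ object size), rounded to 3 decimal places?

0.272×

Thin lens: 1/f = 1/dₒ + 1/dᵢ → 1/dᵢ = 1/191 − 1/894 = 0.0041170 mm⁻¹, so dᵢ ≈ 242.8933 mm.
Magnification m = dᵢ/dₒ = 242.8933/894 ≈ 0.27169.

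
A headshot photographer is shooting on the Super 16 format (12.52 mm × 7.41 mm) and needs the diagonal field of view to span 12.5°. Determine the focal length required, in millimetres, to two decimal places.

66.42 mm

Sensor diagonal = √(12.52² + 7.41²) = √211.6585 ≈ 14.5485 mm.
From α = 2·arctan(d/2f) we get f = d / (2·tan(α/2)).
With d = 14.5485 mm and α/2 = 6.25°, tan(α/2) ≈ 0.10952, so f ≈ 14.5485 / 0.21904 ≈ 66.4206 mm.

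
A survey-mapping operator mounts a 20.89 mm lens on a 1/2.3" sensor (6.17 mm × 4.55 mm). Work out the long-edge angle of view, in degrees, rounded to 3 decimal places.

16.801°

Angle of view α = 2·arctan(w/2f) with w = 6.17 mm and f = 20.89 mm.
w/2f = 0.14768; arctan(0.14768) ≈ 8.4006°, so α ≈ 16.8013°.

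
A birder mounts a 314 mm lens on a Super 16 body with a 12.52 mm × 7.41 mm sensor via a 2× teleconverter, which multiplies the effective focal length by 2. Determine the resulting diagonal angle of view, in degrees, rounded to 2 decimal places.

Effective focal length f = 314 × 2 = 628 mm.
Sensor diagonal = √(12.52² + 7.41²) = √211.6585 ≈ 14.5485 mm.
α = 2·arctan(14.548 / (2 × 628)) = 2·arctan(0.01158) ≈ 1.3273°.

1.33°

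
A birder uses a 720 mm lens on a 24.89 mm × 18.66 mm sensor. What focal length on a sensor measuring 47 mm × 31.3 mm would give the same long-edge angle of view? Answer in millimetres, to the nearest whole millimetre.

Equal angle of view means equal width/f ratio, so f₂ = f₁ · (width₂/width₁) = 720 × 47/24.89.
f₂ = 720 × 1.88831 ≈ 1359.582 mm.

1360 mm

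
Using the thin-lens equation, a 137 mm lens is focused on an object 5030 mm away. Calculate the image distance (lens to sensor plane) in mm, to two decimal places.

140.84 mm

1/dᵢ = 1/f − 1/dₒ = 1/137 − 1/5030 = 0.0071005 mm⁻¹.
dᵢ = 1/0.0071005 ≈ 140.8359 mm.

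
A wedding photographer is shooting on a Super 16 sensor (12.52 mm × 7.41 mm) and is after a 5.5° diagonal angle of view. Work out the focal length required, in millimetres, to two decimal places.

151.44 mm

Sensor diagonal = √(12.52² + 7.41²) = √211.6585 ≈ 14.5485 mm.
From α = 2·arctan(d/2f) we get f = d / (2·tan(α/2)).
With d = 14.5485 mm and α/2 = 2.75°, tan(α/2) ≈ 0.04803, so f ≈ 14.5485 / 0.09607 ≈ 151.4412 mm.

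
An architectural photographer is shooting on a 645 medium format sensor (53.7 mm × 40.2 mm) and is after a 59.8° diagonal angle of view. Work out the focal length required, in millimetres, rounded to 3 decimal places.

58.328 mm

Sensor diagonal = √(53.7² + 40.2²) = √4499.7300 ≈ 67.0800 mm.
From α = 2·arctan(d/2f) we get f = d / (2·tan(α/2)).
With d = 67.0800 mm and α/2 = 29.9°, tan(α/2) ≈ 0.57503, so f ≈ 67.0800 / 1.15005 ≈ 58.3279 mm.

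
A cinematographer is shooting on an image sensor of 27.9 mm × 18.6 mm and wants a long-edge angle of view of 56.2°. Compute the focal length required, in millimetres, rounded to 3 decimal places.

26.126 mm

From α = 2·arctan(w/2f) we get f = w / (2·tan(α/2)).
With w = 27.9 mm and α/2 = 28.1°, tan(α/2) ≈ 0.53395, so f ≈ 27.9 / 1.06790 ≈ 26.1260 mm.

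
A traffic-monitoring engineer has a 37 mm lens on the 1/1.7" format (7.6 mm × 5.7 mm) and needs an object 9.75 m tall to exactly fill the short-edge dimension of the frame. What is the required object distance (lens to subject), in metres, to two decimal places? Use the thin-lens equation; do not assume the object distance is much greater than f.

63.33 m

W: 9.75 m = 9750 mm.
Magnification m = h/W = dᵢ/dₒ; combined with 1/f = 1/dₒ + 1/dᵢ this gives dₒ = f·(1 + W/h).
dₒ = 37 mm × (1 + 9750/5.7) = 37 × 1711.5263 ≈ 63326.474 mm = 63.3265 m.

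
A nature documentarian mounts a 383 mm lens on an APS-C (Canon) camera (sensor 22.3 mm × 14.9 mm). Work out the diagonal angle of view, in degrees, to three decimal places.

Sensor diagonal = √(22.3² + 14.9²) = √719.3000 ≈ 26.8198 mm.
Angle of view α = 2·arctan(d/2f) with d = 26.8198 mm and f = 383 mm.
d/2f = 0.03501; arctan(0.03501) ≈ 2.0053°, so α ≈ 4.0105°.

4.011°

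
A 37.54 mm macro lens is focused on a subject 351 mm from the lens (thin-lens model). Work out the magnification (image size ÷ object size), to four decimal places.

0.1198×

Thin lens: 1/f = 1/dₒ + 1/dᵢ → 1/dᵢ = 1/37.54 − 1/351 = 0.0237892 mm⁻¹, so dᵢ ≈ 42.0358 mm.
Magnification m = dᵢ/dₒ = 42.0358/351 ≈ 0.11976.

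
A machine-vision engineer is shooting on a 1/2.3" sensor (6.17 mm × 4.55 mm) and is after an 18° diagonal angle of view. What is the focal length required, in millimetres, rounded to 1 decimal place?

Sensor diagonal = √(6.17² + 4.55²) = √58.7714 ≈ 7.6663 mm.
From α = 2·arctan(d/2f) we get f = d / (2·tan(α/2)).
With d = 7.6663 mm and α/2 = 9°, tan(α/2) ≈ 0.15838, so f ≈ 7.6663 / 0.31677 ≈ 24.2014 mm.

24.2 mm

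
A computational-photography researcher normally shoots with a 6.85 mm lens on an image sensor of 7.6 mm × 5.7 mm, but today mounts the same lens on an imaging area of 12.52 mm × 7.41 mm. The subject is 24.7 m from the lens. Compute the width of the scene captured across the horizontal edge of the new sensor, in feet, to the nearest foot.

148 ft

The focal length stays 6.85 mm; the relevant sensor dimension is now w = 12.52 mm. Object distance dₒ = 24.7 m = 24700 mm.
Thin-lens field width W = w·(dₒ − f)/f = 12.52 × (24700 − 6.85)/6.85 ≈ 45132.589 mm = 45132.589/304.8 ft = 148.073 ft.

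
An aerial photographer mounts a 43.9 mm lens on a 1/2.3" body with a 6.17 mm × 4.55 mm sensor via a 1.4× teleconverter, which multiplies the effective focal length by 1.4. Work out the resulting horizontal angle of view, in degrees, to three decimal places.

Effective focal length f = 43.9 × 1.4 = 61.46 mm.
α = 2·arctan(6.17 / (2 × 61.46)) = 2·arctan(0.05020) ≈ 5.7471°.

5.747°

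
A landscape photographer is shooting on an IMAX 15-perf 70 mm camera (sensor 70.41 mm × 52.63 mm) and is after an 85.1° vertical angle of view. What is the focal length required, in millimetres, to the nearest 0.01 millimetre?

28.67 mm

From α = 2·arctan(h/2f) we get f = h / (2·tan(α/2)).
With h = 52.63 mm and α/2 = 42.55°, tan(α/2) ≈ 0.91794, so f ≈ 52.63 / 1.83588 ≈ 28.6675 mm.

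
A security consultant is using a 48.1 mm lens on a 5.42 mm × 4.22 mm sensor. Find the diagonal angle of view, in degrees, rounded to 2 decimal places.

Sensor diagonal = √(5.42² + 4.22²) = √47.1848 ≈ 6.8691 mm.
Angle of view α = 2·arctan(d/2f) with d = 6.8691 mm and f = 48.1 mm.
d/2f = 0.07140; arctan(0.07140) ≈ 4.0842°, so α ≈ 8.1685°.

8.17°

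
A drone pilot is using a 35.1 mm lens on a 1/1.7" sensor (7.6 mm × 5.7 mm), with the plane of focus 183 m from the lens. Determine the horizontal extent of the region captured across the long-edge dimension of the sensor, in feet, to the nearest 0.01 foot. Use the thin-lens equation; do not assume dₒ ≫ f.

dₒ: 183 m = 183000 mm.
Similar triangles through the lens centre give W/dₒ = w/dᵢ; with 1/f = 1/dₒ + 1/dᵢ this gives W = w·(dₒ − f)/f.
W = 7.6 mm × (183000 − 35.1) / 35.1 = 7.6 × 5212.6752 ≈ 39616.332 mm = 39616.332/304.8 ft = 129.975 ft.

129.97 ft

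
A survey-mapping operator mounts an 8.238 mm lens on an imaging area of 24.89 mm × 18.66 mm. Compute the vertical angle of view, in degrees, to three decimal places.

Angle of view α = 2·arctan(h/2f) with h = 18.66 mm and f = 8.238 mm.
h/2f = 1.13256; arctan(1.13256) ≈ 48.5568°, so α ≈ 97.1137°.

97.114°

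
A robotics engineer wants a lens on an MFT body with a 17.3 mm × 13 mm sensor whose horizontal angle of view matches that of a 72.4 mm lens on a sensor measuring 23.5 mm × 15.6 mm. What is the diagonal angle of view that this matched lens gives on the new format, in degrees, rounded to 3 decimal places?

Equal horizontal AOV ⇒ f₂ = f₁ · 17.3/23.5 = 72.4 × 0.73617 ≈ 53.2987 mm.
Sensor diagonal = √(17.3² + 13²) = √468.2900 ≈ 21.6400 mm.
Diagonal AOV on the new format = 2·arctan(21.6400 / (2 × 53.2987)) = 2·arctan(0.20301) ≈ 22.9510°.

22.951°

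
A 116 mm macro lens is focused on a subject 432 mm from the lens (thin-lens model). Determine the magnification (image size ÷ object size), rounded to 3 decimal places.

Thin lens: 1/f = 1/dₒ + 1/dᵢ → 1/dᵢ = 1/116 − 1/432 = 0.0063059 mm⁻¹, so dᵢ ≈ 158.5823 mm.
Magnification m = dᵢ/dₒ = 158.5823/432 ≈ 0.36709.

0.367×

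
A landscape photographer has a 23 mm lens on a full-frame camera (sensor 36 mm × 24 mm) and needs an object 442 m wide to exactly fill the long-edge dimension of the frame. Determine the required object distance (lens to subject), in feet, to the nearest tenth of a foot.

926.5 ft

W: 442 m = 442000 mm.
Magnification m = w/W = dᵢ/dₒ; combined with 1/f = 1/dₒ + 1/dᵢ this gives dₒ = f·(1 + W/w).
dₒ = 23 mm × (1 + 442000/36) = 23 × 12278.7778 ≈ 282411.889 mm = 282411.889/304.8 ft = 926.548 ft.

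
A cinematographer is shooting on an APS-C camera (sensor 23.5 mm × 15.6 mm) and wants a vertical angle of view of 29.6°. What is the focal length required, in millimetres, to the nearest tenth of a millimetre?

From α = 2·arctan(h/2f) we get f = h / (2·tan(α/2)).
With h = 15.6 mm and α/2 = 14.8°, tan(α/2) ≈ 0.26421, so f ≈ 15.6 / 0.52842 ≈ 29.5218 mm.

29.5 mm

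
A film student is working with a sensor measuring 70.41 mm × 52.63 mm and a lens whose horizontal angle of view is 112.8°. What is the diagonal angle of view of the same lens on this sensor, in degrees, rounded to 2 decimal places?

From the horizontal AOV: f = 70.41 / (2·tan(56.4°)) = 70.41 / 3.01024 ≈ 23.3901 mm.
Sensor diagonal = √(70.41² + 52.63²) = √7727.4850 ≈ 87.9061 mm.
Diagonal AOV = 2·arctan(87.9061 / (2 × 23.3901)) = 2·arctan(1.87913) ≈ 123.9596°.

123.96°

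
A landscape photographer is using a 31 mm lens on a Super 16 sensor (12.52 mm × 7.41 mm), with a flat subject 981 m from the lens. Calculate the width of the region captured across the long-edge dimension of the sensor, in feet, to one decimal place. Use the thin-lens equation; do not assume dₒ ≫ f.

dₒ: 981 m = 981000 mm.
Similar triangles through the lens centre give W/dₒ = w/dᵢ; with 1/f = 1/dₒ + 1/dᵢ this gives W = w·(dₒ − f)/f.
W = 12.52 mm × (981000 − 31) / 31 = 12.52 × 31644.1613 ≈ 396184.899 mm = 396184.899/304.8 ft = 1299.82 ft.

1299.8 ft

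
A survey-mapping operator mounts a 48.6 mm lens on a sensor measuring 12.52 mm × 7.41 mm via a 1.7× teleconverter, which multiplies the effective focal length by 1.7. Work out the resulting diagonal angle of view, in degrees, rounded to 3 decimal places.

Effective focal length f = 48.6 × 1.7 = 82.62 mm.
Sensor diagonal = √(12.52² + 7.41²) = √211.6585 ≈ 14.5485 mm.
α = 2·arctan(14.548 / (2 × 82.62)) = 2·arctan(0.08804) ≈ 10.0632°.

10.063°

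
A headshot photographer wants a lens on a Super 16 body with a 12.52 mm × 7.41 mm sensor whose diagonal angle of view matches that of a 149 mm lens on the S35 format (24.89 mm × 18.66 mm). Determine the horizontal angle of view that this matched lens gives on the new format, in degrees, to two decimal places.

Sensor diagonal = √(24.89² + 18.66²) = √967.7077 ≈ 31.1080 mm.
Sensor diagonal = √(12.52² + 7.41²) = √211.6585 ≈ 14.5485 mm.
Equal diagonal AOV ⇒ f₂ = f₁ · 14.5485/31.1080 = 149 × 0.46768 ≈ 69.6838 mm.
Horizontal AOV on the new format = 2·arctan(12.52 / (2 × 69.6838)) = 2·arctan(0.08983) ≈ 10.2667°.

10.27°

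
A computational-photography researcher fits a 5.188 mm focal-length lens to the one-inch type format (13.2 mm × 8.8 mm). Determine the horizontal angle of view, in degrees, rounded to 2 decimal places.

103.66°

Angle of view α = 2·arctan(w/2f) with w = 13.2 mm and f = 5.188 mm.
w/2f = 1.27217; arctan(1.27217) ≈ 51.8305°, so α ≈ 103.6610°.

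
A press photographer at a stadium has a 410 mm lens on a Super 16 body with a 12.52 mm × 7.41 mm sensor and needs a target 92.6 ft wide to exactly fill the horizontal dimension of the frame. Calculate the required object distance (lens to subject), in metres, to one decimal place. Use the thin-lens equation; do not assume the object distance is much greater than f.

W: 92.6 ft × 304.8 mm/ft = 28224.48 mm.
Magnification m = w/W = dᵢ/dₒ; combined with 1/f = 1/dₒ + 1/dᵢ this gives dₒ = f·(1 + W/w).
dₒ = 410 mm × (1 + 28224.5/12.52) = 410 × 2255.3514 ≈ 924694.060 mm = 924.694 m.

924.7 m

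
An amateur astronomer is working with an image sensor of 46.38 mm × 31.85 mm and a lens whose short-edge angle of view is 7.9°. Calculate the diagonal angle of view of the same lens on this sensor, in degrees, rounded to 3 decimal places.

From the short-edge AOV: f = 31.85 / (2·tan(3.95°)) = 31.85 / 0.13810 ≈ 230.6302 mm.
Sensor diagonal = √(46.38² + 31.85²) = √3165.5269 ≈ 56.2630 mm.
Diagonal AOV = 2·arctan(56.2630 / (2 × 230.6302)) = 2·arctan(0.12198) ≈ 13.9088°.

13.909°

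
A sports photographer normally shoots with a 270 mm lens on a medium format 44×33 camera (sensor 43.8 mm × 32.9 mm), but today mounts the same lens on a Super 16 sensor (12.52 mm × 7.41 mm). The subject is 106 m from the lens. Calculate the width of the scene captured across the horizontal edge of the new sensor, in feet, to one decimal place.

The focal length stays 270 mm; the relevant sensor dimension is now w = 12.52 mm. Object distance dₒ = 106 m = 106000 mm.
Thin-lens field width W = w·(dₒ − f)/f = 12.52 × (106000 − 270)/270 ≈ 4902.739 mm = 4902.739/304.8 ft = 16.0851 ft.

16.1 ft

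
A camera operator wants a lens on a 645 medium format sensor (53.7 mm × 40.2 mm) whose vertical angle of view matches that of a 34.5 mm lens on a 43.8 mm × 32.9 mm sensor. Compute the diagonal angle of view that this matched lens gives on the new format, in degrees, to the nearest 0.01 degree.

Equal vertical AOV ⇒ f₂ = f₁ · 40.2/32.9 = 34.5 × 1.22188 ≈ 42.1550 mm.
Sensor diagonal = √(53.7² + 40.2²) = √4499.7300 ≈ 67.0800 mm.
Diagonal AOV on the new format = 2·arctan(67.0800 / (2 × 42.1550)) = 2·arctan(0.79564) ≈ 77.0140°.

77.01°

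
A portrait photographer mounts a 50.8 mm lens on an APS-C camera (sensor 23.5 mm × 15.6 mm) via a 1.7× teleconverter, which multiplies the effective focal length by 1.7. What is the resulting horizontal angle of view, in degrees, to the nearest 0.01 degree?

15.50°

Effective focal length f = 50.8 × 1.7 = 86.36 mm.
α = 2·arctan(23.5 / (2 × 86.36)) = 2·arctan(0.13606) ≈ 15.4960°.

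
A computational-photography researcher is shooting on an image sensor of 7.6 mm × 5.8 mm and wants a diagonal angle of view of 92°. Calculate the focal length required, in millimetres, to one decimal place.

Sensor diagonal = √(7.6² + 5.8²) = √91.4000 ≈ 9.5603 mm.
From α = 2·arctan(d/2f) we get f = d / (2·tan(α/2)).
With d = 9.5603 mm and α/2 = 46°, tan(α/2) ≈ 1.03553, so f ≈ 9.5603 / 2.07106 ≈ 4.6162 mm.

4.6 mm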